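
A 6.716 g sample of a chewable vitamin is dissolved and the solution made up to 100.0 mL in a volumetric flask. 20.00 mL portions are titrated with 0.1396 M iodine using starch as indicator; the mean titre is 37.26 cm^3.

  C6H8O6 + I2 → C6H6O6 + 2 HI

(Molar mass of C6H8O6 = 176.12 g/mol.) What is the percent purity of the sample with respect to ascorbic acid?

68.20 %

n(I2) per titration = 0.03726 × 0.1396 = 5.201 × 10^-3 mol
n(C6H8O6) in each aliquot = 5.201 × 10^-3 mol (1:1 ratio)
n(C6H8O6) in the whole flask = 5.201 × 10^-3 × 100.0/20.00 = 0.02601 mol
mass of C6H8O6 = 0.02601 × 176.12 = 4.580 g
% C6H8O6 = 4.580 / 6.716 × 100 = 68.20 %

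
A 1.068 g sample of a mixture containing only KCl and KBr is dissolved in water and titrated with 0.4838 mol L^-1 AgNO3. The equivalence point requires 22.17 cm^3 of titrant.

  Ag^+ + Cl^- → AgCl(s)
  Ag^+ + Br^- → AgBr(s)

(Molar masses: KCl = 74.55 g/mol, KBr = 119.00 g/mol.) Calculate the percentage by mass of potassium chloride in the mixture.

32.72 %

n(AgNO3) = 0.02217 × 0.4838 = 0.01073 mol
Let x = n(KCl), y = n(KBr).
Titrant: 1x + 1y = 0.01073;  mass: 74.55x + 119.00y = 1.068
Solving, x = 4.688 × 10^-3 mol, y = 6.038 × 10^-3 mol
mass of KCl = 4.688 × 10^-3 × 74.55 = 0.3495 g
% KCl = 0.3495 / 1.068 × 100 = 32.72 %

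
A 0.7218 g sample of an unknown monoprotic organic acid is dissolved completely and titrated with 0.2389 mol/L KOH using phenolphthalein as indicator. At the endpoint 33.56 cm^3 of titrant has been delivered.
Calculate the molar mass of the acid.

n(KOH) = 0.03356 L × 0.2389 mol/L = 8.017 × 10^-3 mol
n(HA) = 8.017 × 10^-3 mol (1:1 ratio)
M = m / n = 0.7218 g / 8.017 × 10^-3 mol = 90.03 g/mol

90.03 g/mol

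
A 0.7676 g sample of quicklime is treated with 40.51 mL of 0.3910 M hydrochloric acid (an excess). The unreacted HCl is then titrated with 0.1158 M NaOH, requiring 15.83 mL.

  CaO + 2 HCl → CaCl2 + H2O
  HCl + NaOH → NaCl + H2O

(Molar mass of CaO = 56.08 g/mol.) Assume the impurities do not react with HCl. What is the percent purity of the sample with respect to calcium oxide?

n(HCl) added = 0.04051 × 0.3910 = 0.01584 mol
n(NaOH) used in back-titration = 0.01583 × 0.1158 = 1.833 × 10^-3 mol
n(HCl) left over = 1.833 × 10^-3 mol (1:1 ratio)
n(HCl) consumed by analyte = 0.01584 − 1.833 × 10^-3 = 0.01401 mol
From the 1:2 ratio, n(CaO) = 1/2 × 0.01401 = 7.003 × 10^-3 mol
mass of CaO = 7.003 × 10^-3 × 56.08 = 0.3927 g
% CaO = 0.3927 / 0.7676 × 100 = 51.16 %

51.16 %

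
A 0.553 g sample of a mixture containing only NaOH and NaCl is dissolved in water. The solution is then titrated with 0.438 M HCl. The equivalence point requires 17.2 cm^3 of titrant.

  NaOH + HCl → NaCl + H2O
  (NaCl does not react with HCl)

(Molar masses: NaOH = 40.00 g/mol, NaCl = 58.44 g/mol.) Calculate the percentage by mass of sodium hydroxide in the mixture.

n(HCl) = 0.0172 × 0.438 = 7.53 × 10^-3 mol
Let x = n(NaOH), y = n(NaCl).
Titrant: 1x = 7.53 × 10^-3;  mass: 40.00x + 58.44y = 0.553
Solving, x = 7.53 × 10^-3 mol, y = 4.31 × 10^-3 mol
mass of NaOH = 7.53 × 10^-3 × 40.00 = 0.301 g
% NaOH = 0.301 / 0.553 × 100 = 54.5 %

54.5 %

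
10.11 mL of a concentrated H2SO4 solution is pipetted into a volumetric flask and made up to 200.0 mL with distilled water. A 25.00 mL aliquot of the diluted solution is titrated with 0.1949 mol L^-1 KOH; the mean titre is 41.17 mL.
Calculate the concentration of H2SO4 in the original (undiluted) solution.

3.175 mol/L

H2SO4 + 2 KOH → K2SO4 + 2 H2O
n(KOH) = 0.04117 × 0.1949 = 8.024 × 10^-3 mol
From the 1:2 ratio, n(H2SO4) in the aliquot = 1/2 × 8.024 × 10^-3 = 4.012 × 10^-3 mol
[H2SO4]_dilute = 4.012 × 10^-3 / 0.02500 = 0.1605 mol/L
Dilution factor = 200.0 / 10.11 = 19.78
[H2SO4]_stock = 0.1605 × 19.78 = 3.175 mol/L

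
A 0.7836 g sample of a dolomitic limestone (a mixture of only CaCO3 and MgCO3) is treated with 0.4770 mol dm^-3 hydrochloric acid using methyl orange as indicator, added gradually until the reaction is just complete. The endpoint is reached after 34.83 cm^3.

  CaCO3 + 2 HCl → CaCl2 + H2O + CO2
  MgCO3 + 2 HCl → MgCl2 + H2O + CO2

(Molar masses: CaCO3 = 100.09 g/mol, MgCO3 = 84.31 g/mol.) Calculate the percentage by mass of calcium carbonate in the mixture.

n(HCl) = 0.03483 × 0.4770 = 0.01661 mol
Let x = n(CaCO3), y = n(MgCO3).
Titrant: 2x + 2y = 0.01661;  mass: 100.09x + 84.31y = 0.7836
Solving, x = 5.275 × 10^-3 mol, y = 3.032 × 10^-3 mol
mass of CaCO3 = 5.275 × 10^-3 × 100.09 = 0.5280 g
% CaCO3 = 0.5280 / 0.7836 × 100 = 67.38 %

67.38 %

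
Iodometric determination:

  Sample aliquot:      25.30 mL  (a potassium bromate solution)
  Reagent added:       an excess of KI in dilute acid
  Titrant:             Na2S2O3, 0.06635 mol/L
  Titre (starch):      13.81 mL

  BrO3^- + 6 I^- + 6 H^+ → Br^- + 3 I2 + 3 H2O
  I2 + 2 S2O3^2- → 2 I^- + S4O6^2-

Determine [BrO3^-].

0.006036 mol/L

n(S2O3^2-) = 0.01381 × 0.06635 = 9.163 × 10^-4 mol
n(I2) = n(S2O3^2-)/2 = 4.581 × 10^-4 mol
From the 1:3 ratio, n(BrO3^-) in the aliquot = 1/3 × 4.581 × 10^-4 = 1.527 × 10^-4 mol
[BrO3^-] = 1.527 × 10^-4 / 0.02530 = 0.006036 mol/L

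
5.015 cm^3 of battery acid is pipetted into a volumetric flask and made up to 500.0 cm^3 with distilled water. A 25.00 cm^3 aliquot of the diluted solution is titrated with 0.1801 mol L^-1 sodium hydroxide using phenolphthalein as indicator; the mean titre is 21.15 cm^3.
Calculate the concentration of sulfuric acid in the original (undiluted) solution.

H2SO4 + 2 NaOH → Na2SO4 + 2 H2O
n(NaOH) = 0.02115 × 0.1801 = 3.809 × 10^-3 mol
From the 1:2 ratio, n(H2SO4) in the aliquot = 1/2 × 3.809 × 10^-3 = 1.905 × 10^-3 mol
[H2SO4]_dilute = 1.905 × 10^-3 / 0.02500 = 0.07618 mol/L
Dilution factor = 500.0 / 5.015 = 99.70
[H2SO4]_stock = 0.07618 × 99.70 = 7.595 mol/L

7.595 mol/L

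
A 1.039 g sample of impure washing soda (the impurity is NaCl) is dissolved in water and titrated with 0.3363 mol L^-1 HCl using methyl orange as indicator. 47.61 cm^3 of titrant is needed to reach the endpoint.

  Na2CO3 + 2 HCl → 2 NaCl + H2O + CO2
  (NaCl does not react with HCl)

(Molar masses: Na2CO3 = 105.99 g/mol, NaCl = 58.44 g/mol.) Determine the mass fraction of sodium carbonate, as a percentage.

81.67 %

n(HCl) = 0.04761 × 0.3363 = 0.01601 mol
Let x = n(Na2CO3), y = n(NaCl).
Titrant: 2x = 0.01601;  mass: 105.99x + 58.44y = 1.039
Solving, x = 8.006 × 10^-3 mol, y = 3.259 × 10^-3 mol
mass of Na2CO3 = 8.006 × 10^-3 × 105.99 = 0.8485 g
% Na2CO3 = 0.8485 / 1.039 × 100 = 81.67 %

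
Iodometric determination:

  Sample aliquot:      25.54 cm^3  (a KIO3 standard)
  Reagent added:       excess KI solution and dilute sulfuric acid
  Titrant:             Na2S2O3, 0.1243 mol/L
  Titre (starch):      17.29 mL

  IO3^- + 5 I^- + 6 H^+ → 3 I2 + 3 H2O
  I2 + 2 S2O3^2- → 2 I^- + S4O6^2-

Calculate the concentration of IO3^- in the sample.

n(S2O3^2-) = 0.01729 × 0.1243 = 2.149 × 10^-3 mol
n(I2) = n(S2O3^2-)/2 = 1.075 × 10^-3 mol
From the 1:3 ratio, n(IO3^-) in the aliquot = 1/3 × 1.075 × 10^-3 = 3.582 × 10^-4 mol
[IO3^-] = 3.582 × 10^-4 / 0.02554 = 0.01402 mol/L

0.01402 mol/L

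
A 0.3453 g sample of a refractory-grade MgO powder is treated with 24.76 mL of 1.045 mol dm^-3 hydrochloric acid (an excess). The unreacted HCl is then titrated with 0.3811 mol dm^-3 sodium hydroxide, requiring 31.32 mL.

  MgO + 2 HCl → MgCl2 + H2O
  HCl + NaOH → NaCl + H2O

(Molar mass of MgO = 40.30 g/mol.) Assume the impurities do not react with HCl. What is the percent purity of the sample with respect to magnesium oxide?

81.34 %

n(HCl) added = 0.02476 × 1.045 = 0.02587 mol
n(NaOH) used in back-titration = 0.03132 × 0.3811 = 0.01194 mol
n(HCl) left over = 0.01194 mol (1:1 ratio)
n(HCl) consumed by analyte = 0.02587 − 0.01194 = 0.01394 mol
From the 1:2 ratio, n(MgO) = 1/2 × 0.01394 = 6.969 × 10^-3 mol
mass of MgO = 6.969 × 10^-3 × 40.30 = 0.2809 g
% MgO = 0.2809 / 0.3453 × 100 = 81.34 %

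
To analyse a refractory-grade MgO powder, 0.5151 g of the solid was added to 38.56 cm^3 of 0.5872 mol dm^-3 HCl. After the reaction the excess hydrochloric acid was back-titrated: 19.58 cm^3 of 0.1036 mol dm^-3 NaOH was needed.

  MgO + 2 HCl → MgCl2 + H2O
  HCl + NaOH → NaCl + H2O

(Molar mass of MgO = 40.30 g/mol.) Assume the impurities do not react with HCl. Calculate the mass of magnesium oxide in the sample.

n(HCl) added = 0.03856 × 0.5872 = 0.02264 mol
n(NaOH) used in back-titration = 0.01958 × 0.1036 = 2.028 × 10^-3 mol
n(HCl) left over = 2.028 × 10^-3 mol (1:1 ratio)
n(HCl) consumed by analyte = 0.02264 − 2.028 × 10^-3 = 0.02061 mol
From the 1:2 ratio, n(MgO) = 1/2 × 0.02061 = 0.01031 mol
mass of MgO = 0.01031 × 40.30 = 0.4154 g

0.4154 g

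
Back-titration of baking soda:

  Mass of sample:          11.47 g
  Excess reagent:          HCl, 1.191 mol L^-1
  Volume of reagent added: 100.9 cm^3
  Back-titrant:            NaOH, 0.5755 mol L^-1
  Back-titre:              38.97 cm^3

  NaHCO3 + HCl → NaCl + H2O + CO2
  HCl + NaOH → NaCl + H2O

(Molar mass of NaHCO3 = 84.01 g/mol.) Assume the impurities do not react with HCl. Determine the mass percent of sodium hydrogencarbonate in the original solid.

n(HCl) added = 0.1009 × 1.191 = 0.1202 mol
n(NaOH) used in back-titration = 0.03897 × 0.5755 = 0.02243 mol
n(HCl) left over = 0.02243 mol (1:1 ratio)
n(HCl) consumed by analyte = 0.1202 − 0.02243 = 0.09774 mol
n(NaHCO3) = 0.09774 mol (1:1 ratio)
mass of NaHCO3 = 0.09774 × 84.01 = 8.212 g
% NaHCO3 = 8.212 / 11.47 × 100 = 71.59 %

71.59 %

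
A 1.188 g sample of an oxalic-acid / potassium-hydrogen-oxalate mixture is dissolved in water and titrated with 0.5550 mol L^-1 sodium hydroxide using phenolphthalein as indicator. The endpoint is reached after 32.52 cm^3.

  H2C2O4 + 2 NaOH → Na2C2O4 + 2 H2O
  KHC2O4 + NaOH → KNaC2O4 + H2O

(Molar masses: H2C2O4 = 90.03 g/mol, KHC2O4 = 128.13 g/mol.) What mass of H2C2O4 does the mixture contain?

0.6091 g

n(NaOH) = 0.03252 × 0.5550 = 0.01805 mol
Let x = n(H2C2O4), y = n(KHC2O4).
Titrant: 2x + 1y = 0.01805;  mass: 90.03x + 128.13y = 1.188
Solving, x = 6.765 × 10^-3 mol, y = 4.518 × 10^-3 mol
mass of H2C2O4 = 6.765 × 10^-3 × 90.03 = 0.6091 g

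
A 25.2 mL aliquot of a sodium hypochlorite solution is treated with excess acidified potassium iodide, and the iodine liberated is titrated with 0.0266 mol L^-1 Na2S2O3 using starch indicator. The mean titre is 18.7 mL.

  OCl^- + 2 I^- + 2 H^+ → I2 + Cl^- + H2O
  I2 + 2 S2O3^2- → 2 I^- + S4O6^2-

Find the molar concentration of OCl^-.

n(S2O3^2-) = 0.0187 × 0.0266 = 4.97 × 10^-4 mol
n(I2) = n(S2O3^2-)/2 = 2.49 × 10^-4 mol
n(OCl^-) in the aliquot = 2.49 × 10^-4 mol (1:1 ratio)
[OCl^-] = 2.49 × 10^-4 / 0.0252 = 0.00987 mol/L

0.00987 mol/L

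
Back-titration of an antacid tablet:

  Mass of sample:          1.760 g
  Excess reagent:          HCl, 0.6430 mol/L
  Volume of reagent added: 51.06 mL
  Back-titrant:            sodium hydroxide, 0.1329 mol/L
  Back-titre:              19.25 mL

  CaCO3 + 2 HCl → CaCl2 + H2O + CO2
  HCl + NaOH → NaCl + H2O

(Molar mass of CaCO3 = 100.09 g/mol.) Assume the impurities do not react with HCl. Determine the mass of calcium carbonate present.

n(HCl) added = 0.05106 × 0.6430 = 0.03283 mol
n(NaOH) used in back-titration = 0.01925 × 0.1329 = 2.558 × 10^-3 mol
n(HCl) left over = 2.558 × 10^-3 mol (1:1 ratio)
n(HCl) consumed by analyte = 0.03283 − 2.558 × 10^-3 = 0.03027 mol
From the 1:2 ratio, n(CaCO3) = 1/2 × 0.03027 = 0.01514 mol
mass of CaCO3 = 0.01514 × 100.09 = 1.515 g

1.515 g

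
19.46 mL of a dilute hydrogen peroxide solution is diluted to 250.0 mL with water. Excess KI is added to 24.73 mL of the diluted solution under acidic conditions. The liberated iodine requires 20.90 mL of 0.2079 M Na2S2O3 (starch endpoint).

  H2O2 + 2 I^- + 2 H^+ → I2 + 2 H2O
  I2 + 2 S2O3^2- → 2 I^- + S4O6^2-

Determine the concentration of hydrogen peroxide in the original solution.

n(S2O3^2-) = 0.02090 × 0.2079 = 4.345 × 10^-3 mol
n(I2) = n(S2O3^2-)/2 = 2.173 × 10^-3 mol
n(H2O2) in the aliquot = 2.173 × 10^-3 mol (1:1 ratio)
[H2O2]_dilute = 2.173 × 10^-3 / 0.02473 = 0.08785 mol/L
[H2O2]_original = 0.08785 × 250.0/19.46 = 1.129 mol/L

1.129 M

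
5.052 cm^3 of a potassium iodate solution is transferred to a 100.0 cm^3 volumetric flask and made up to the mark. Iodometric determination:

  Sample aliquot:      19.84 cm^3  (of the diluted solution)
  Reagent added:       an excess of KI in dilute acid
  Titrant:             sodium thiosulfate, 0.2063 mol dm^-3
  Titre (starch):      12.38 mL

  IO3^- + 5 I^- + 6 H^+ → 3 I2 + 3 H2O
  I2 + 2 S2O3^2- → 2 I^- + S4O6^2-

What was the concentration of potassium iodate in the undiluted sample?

n(S2O3^2-) = 0.01238 × 0.2063 = 2.554 × 10^-3 mol
n(I2) = n(S2O3^2-)/2 = 1.277 × 10^-3 mol
From the 1:3 ratio, n(IO3^-) in the aliquot = 1/3 × 1.277 × 10^-3 = 4.257 × 10^-4 mol
[IO3^-]_dilute = 4.257 × 10^-4 / 0.01984 = 0.02145 mol/L
[IO3^-]_original = 0.02145 × 100.0/5.052 = 0.4247 mol/L

0.4247 mol/L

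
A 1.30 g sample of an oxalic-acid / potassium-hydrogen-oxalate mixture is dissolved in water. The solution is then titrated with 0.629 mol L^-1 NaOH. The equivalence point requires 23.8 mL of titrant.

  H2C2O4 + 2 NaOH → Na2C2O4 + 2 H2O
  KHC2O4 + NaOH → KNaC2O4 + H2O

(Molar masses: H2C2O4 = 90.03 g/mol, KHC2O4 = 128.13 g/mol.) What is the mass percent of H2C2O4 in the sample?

25.8 %

n(NaOH) = 0.0238 × 0.629 = 0.0150 mol
Let x = n(H2C2O4), y = n(KHC2O4).
Titrant: 2x + 1y = 0.0150;  mass: 90.03x + 128.13y = 1.30
Solving, x = 3.72 × 10^-3 mol, y = 7.53 × 10^-3 mol
mass of H2C2O4 = 3.72 × 10^-3 × 90.03 = 0.335 g
% H2C2O4 = 0.335 / 1.30 × 100 = 25.8 %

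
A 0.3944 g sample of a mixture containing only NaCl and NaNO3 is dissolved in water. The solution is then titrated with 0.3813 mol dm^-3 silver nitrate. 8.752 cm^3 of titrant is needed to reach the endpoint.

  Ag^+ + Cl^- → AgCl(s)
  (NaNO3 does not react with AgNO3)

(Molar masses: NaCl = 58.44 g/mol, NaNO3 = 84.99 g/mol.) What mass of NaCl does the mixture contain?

n(AgNO3) = 0.008752 × 0.3813 = 3.337 × 10^-3 mol
Let x = n(NaCl), y = n(NaNO3).
Titrant: 1x = 3.337 × 10^-3;  mass: 58.44x + 84.99y = 0.3944
Solving, x = 3.337 × 10^-3 mol, y = 2.346 × 10^-3 mol
mass of NaCl = 3.337 × 10^-3 × 58.44 = 0.1950 g

0.1950 g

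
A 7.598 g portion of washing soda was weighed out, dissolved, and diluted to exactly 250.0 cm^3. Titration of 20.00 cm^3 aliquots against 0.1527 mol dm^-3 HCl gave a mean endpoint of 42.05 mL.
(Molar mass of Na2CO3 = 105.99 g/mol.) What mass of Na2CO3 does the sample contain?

4.254 g

Na2CO3 + 2 HCl → 2 NaCl + H2O + CO2
n(HCl) per titration = 0.04205 × 0.1527 = 6.421 × 10^-3 mol
From the 1:2 ratio, n(Na2CO3) in each aliquot = 1/2 × 6.421 × 10^-3 = 3.211 × 10^-3 mol
n(Na2CO3) in the whole flask = 3.211 × 10^-3 × 250.0/20.00 = 0.04013 mol
mass of Na2CO3 = 0.04013 × 105.99 = 4.254 g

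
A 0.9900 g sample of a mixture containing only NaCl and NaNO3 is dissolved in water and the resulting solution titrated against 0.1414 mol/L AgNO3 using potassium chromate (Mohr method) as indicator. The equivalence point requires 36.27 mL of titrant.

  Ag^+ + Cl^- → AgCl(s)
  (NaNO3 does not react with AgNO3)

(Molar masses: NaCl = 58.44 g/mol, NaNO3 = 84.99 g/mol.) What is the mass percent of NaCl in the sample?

n(AgNO3) = 0.03627 × 0.1414 = 5.129 × 10^-3 mol
Let x = n(NaCl), y = n(NaNO3).
Titrant: 1x = 5.129 × 10^-3;  mass: 58.44x + 84.99y = 0.9900
Solving, x = 5.129 × 10^-3 mol, y = 8.122 × 10^-3 mol
mass of NaCl = 5.129 × 10^-3 × 58.44 = 0.2997 g
% NaCl = 0.2997 / 0.9900 × 100 = 30.27 %

30.27 %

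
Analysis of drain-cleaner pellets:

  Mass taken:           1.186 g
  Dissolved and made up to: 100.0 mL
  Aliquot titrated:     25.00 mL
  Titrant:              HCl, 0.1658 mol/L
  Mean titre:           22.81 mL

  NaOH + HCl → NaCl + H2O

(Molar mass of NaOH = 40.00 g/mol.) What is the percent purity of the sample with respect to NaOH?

n(HCl) per titration = 0.02281 × 0.1658 = 3.782 × 10^-3 mol
n(NaOH) in each aliquot = 3.782 × 10^-3 mol (1:1 ratio)
n(NaOH) in the whole flask = 3.782 × 10^-3 × 100.0/25.00 = 0.01513 mol
mass of NaOH = 0.01513 × 40.00 = 0.6051 g
% NaOH = 0.6051 / 1.186 × 100 = 51.02 %

51.02 %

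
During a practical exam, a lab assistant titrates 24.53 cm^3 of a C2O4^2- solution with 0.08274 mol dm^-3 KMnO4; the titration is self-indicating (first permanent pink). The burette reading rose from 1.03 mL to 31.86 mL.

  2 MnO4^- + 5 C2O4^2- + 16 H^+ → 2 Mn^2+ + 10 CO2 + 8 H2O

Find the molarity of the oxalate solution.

0.2600 mol/L

n(KMnO4) = 0.03083 L × 0.08274 mol/L = 2.551 × 10^-3 mol
From the 5:2 mole ratio, n(C2O4^2-) = 5/2 × 2.551 × 10^-3 = 6.377 × 10^-3 mol
[C2O4^2-] = 6.377 × 10^-3 mol / 0.02453 L = 0.2600 mol/L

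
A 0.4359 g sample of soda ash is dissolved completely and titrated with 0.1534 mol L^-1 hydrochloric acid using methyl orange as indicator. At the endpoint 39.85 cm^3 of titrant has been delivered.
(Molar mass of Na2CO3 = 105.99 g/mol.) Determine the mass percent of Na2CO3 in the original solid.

74.32 %

Na2CO3 + 2 HCl → 2 NaCl + H2O + CO2
n(HCl) = 0.03985 L × 0.1534 mol/L = 6.113 × 10^-3 mol
From the 1:2 ratio, n(Na2CO3) = 1/2 × 6.113 × 10^-3 = 3.056 × 10^-3 mol
mass of Na2CO3 = 3.056 × 10^-3 × 105.99 g/mol = 0.3240 g
% Na2CO3 = 0.3240 / 0.4359 × 100 = 74.32 %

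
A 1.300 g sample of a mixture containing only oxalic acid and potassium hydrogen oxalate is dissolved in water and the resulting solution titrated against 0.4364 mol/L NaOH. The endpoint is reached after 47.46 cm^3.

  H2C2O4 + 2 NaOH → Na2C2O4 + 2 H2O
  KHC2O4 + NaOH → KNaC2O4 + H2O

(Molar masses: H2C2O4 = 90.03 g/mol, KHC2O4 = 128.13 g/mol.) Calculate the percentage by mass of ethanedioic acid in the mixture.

n(NaOH) = 0.04746 × 0.4364 = 0.02071 mol
Let x = n(H2C2O4), y = n(KHC2O4).
Titrant: 2x + 1y = 0.02071;  mass: 90.03x + 128.13y = 1.300
Solving, x = 8.144 × 10^-3 mol, y = 4.424 × 10^-3 mol
mass of H2C2O4 = 8.144 × 10^-3 × 90.03 = 0.7332 g
% H2C2O4 = 0.7332 / 1.300 × 100 = 56.40 %

56.40 %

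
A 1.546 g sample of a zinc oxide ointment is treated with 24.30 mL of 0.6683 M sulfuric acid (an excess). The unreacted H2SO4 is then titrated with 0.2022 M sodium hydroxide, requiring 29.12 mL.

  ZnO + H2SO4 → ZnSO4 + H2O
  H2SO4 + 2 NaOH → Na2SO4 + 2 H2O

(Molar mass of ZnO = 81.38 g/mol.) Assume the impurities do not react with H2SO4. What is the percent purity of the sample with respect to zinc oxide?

69.99 %

n(H2SO4) added = 0.02430 × 0.6683 = 0.01624 mol
n(NaOH) used in back-titration = 0.02912 × 0.2022 = 5.888 × 10^-3 mol
From the 1:2 ratio, n(H2SO4) left over = 1/2 × 5.888 × 10^-3 = 2.944 × 10^-3 mol
n(H2SO4) consumed by analyte = 0.01624 − 2.944 × 10^-3 = 0.01330 mol
n(ZnO) = 0.01330 mol (1:1 ratio)
mass of ZnO = 0.01330 × 81.38 = 1.082 g
% ZnO = 1.082 / 1.546 × 100 = 69.99 %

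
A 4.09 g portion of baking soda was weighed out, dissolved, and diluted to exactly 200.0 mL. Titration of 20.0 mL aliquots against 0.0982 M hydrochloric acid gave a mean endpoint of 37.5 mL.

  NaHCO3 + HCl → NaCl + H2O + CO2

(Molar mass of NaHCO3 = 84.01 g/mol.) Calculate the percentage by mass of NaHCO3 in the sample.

n(HCl) per titration = 0.0375 × 0.0982 = 3.68 × 10^-3 mol
n(NaHCO3) in each aliquot = 3.68 × 10^-3 mol (1:1 ratio)
n(NaHCO3) in the whole flask = 3.68 × 10^-3 × 200.0/20.0 = 0.0368 mol
mass of NaHCO3 = 0.0368 × 84.01 = 3.09 g
% NaHCO3 = 3.09 / 4.09 × 100 = 75.6 %

75.6 %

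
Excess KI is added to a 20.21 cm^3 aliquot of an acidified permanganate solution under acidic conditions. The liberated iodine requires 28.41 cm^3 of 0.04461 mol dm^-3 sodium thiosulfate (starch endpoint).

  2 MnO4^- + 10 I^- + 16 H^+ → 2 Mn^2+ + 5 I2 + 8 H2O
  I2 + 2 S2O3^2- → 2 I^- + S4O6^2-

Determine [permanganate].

n(S2O3^2-) = 0.02841 × 0.04461 = 1.267 × 10^-3 mol
n(I2) = n(S2O3^2-)/2 = 6.337 × 10^-4 mol
From the 2:5 ratio, n(MnO4^-) in the aliquot = 2/5 × 6.337 × 10^-4 = 2.535 × 10^-4 mol
[MnO4^-] = 2.535 × 10^-4 / 0.02021 = 0.01254 mol/L

0.01254 mol/L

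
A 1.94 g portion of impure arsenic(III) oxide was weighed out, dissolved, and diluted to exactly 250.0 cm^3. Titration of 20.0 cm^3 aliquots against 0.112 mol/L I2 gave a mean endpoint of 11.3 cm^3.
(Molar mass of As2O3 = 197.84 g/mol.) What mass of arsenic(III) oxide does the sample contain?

As2O3 + 2 I2 + 2 H2O → As2O5 + 4 HI
n(I2) per titration = 0.0113 × 0.112 = 1.27 × 10^-3 mol
From the 1:2 ratio, n(As2O3) in each aliquot = 1/2 × 1.27 × 10^-3 = 6.33 × 10^-4 mol
n(As2O3) in the whole flask = 6.33 × 10^-4 × 250.0/20.0 = 7.91 × 10^-3 mol
mass of As2O3 = 7.91 × 10^-3 × 197.84 = 1.56 g

1.56 g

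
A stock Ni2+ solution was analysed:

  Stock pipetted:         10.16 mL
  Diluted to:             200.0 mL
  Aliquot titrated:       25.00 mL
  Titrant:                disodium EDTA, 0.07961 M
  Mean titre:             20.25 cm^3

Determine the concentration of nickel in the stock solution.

1.269 M

Ni^2+ + EDTA^4- → [Ni(EDTA)]^2-
n(EDTA) = 0.02025 × 0.07961 = 1.612 × 10^-3 mol
n(Ni2+) in the aliquot = 1.612 × 10^-3 mol (1:1 ratio)
[Ni2+]_dilute = 1.612 × 10^-3 / 0.02500 = 0.06448 mol/L
Dilution factor = 200.0 / 10.16 = 19.69
[Ni2+]_stock = 0.06448 × 19.69 = 1.269 mol/L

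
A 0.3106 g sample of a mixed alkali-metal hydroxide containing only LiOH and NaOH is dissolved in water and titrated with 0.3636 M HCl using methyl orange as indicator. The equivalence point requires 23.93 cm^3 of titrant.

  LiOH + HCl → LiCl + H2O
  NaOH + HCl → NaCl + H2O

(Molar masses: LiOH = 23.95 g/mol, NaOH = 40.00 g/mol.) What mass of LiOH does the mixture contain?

0.05587 g

n(HCl) = 0.02393 × 0.3636 = 8.701 × 10^-3 mol
Let x = n(LiOH), y = n(NaOH).
Titrant: 1x + 1y = 8.701 × 10^-3;  mass: 23.95x + 40.00y = 0.3106
Solving, x = 2.333 × 10^-3 mol, y = 6.368 × 10^-3 mol
mass of LiOH = 2.333 × 10^-3 × 23.95 = 0.05587 g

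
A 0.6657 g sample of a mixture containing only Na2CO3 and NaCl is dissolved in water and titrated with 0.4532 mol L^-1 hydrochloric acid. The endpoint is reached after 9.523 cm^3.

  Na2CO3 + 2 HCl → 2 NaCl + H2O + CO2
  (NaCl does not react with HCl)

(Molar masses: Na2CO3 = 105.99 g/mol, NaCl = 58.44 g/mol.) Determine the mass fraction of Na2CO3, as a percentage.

n(HCl) = 0.009523 × 0.4532 = 4.316 × 10^-3 mol
Let x = n(Na2CO3), y = n(NaCl).
Titrant: 2x = 4.316 × 10^-3;  mass: 105.99x + 58.44y = 0.6657
Solving, x = 2.158 × 10^-3 mol, y = 7.477 × 10^-3 mol
mass of Na2CO3 = 2.158 × 10^-3 × 105.99 = 0.2287 g
% Na2CO3 = 0.2287 / 0.6657 × 100 = 34.36 %

34.36 %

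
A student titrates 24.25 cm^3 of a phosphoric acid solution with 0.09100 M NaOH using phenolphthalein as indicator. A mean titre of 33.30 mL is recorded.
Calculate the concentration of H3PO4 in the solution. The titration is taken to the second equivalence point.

H3PO4 + 2 NaOH → Na2HPO4 + 2 H2O
n(NaOH) = 0.03330 L × 0.09100 mol/L = 3.030 × 10^-3 mol
From the 1:2 mole ratio, n(H3PO4) = 1/2 × 3.030 × 10^-3 = 1.515 × 10^-3 mol
[H3PO4] = 1.515 × 10^-3 mol / 0.02425 L = 0.06248 mol/L

0.06248 M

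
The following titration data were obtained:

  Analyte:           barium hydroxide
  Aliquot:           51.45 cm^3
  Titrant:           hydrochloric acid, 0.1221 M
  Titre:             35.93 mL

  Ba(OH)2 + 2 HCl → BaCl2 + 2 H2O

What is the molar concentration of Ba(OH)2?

0.04263 M

n(HCl) = 0.03593 L × 0.1221 mol/L = 4.387 × 10^-3 mol
From the 1:2 mole ratio, n(Ba(OH)2) = 1/2 × 4.387 × 10^-3 = 2.194 × 10^-3 mol
[Ba(OH)2] = 2.194 × 10^-3 mol / 0.05145 L = 0.04263 mol/L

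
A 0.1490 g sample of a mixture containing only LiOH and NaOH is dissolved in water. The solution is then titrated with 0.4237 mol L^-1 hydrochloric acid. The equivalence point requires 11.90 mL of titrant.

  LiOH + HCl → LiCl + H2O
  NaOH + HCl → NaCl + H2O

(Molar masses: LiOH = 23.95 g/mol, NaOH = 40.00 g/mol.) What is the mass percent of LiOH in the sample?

52.76 %

n(HCl) = 0.01190 × 0.4237 = 5.042 × 10^-3 mol
Let x = n(LiOH), y = n(NaOH).
Titrant: 1x + 1y = 5.042 × 10^-3;  mass: 23.95x + 40.00y = 0.1490
Solving, x = 3.282 × 10^-3 mol, y = 1.760 × 10^-3 mol
mass of LiOH = 3.282 × 10^-3 × 23.95 = 0.07861 g
% LiOH = 0.07861 / 0.1490 × 100 = 52.76 %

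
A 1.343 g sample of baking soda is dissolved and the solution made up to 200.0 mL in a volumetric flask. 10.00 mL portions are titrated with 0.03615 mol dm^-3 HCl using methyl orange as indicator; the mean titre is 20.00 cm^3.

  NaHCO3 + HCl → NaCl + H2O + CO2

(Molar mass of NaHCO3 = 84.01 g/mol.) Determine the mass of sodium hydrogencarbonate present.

1.215 g

n(HCl) per titration = 0.02000 × 0.03615 = 7.230 × 10^-4 mol
n(NaHCO3) in each aliquot = 7.230 × 10^-4 mol (1:1 ratio)
n(NaHCO3) in the whole flask = 7.230 × 10^-4 × 200.0/10.00 = 0.01446 mol
mass of NaHCO3 = 0.01446 × 84.01 = 1.215 g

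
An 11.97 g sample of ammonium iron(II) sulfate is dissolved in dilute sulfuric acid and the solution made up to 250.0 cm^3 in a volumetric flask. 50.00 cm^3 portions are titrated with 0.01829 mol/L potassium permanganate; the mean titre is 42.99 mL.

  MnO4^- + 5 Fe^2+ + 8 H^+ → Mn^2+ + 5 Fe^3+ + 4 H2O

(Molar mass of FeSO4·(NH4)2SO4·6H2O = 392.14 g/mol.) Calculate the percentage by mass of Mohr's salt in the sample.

n(KMnO4) per titration = 0.04299 × 0.01829 = 7.863 × 10^-4 mol
From the 5:1 ratio, n(FeSO4·(NH4)2SO4·6H2O) in each aliquot = 5/1 × 7.863 × 10^-4 = 3.931 × 10^-3 mol
n(FeSO4·(NH4)2SO4·6H2O) in the whole flask = 3.931 × 10^-3 × 250.0/50.00 = 0.01966 mol
mass of FeSO4·(NH4)2SO4·6H2O = 0.01966 × 392.14 = 7.708 g
% FeSO4·(NH4)2SO4·6H2O = 7.708 / 11.97 × 100 = 64.40 %

64.40 %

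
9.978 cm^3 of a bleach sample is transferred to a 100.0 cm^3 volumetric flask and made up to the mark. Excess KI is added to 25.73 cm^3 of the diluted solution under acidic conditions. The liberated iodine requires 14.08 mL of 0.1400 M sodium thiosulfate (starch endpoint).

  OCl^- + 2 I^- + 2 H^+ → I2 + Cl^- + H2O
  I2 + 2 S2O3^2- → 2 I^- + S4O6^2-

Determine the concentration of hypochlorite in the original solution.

n(S2O3^2-) = 0.01408 × 0.1400 = 1.971 × 10^-3 mol
n(I2) = n(S2O3^2-)/2 = 9.856 × 10^-4 mol
n(OCl^-) in the aliquot = 9.856 × 10^-4 mol (1:1 ratio)
[OCl^-]_dilute = 9.856 × 10^-4 / 0.02573 = 0.03831 mol/L
[OCl^-]_original = 0.03831 × 100.0/9.978 = 0.3839 mol/L

0.3839 M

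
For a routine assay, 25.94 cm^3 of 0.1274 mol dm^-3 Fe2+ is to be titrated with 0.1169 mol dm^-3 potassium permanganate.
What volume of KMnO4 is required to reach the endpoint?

MnO4^- + 5 Fe^2+ + 8 H^+ → Mn^2+ + 5 Fe^3+ + 4 H2O
n(Fe2+) = 0.02594 L × 0.1274 mol/L = 3.305 × 10^-3 mol
From the 1:5 stoichiometry, n(KMnO4) = 1/5 × 3.305 × 10^-3 = 6.610 × 10^-4 mol
V(KMnO4) = 6.610 × 10^-4 mol / 0.1169 mol/L = 0.005654 L = 5.654 mL

5.654 mL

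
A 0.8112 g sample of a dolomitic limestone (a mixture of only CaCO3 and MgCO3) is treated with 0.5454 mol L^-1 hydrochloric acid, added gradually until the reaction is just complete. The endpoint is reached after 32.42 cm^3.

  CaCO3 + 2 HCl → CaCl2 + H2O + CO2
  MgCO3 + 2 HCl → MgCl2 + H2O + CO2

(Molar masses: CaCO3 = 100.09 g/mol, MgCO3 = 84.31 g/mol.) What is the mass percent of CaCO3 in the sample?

n(HCl) = 0.03242 × 0.5454 = 0.01768 mol
Let x = n(CaCO3), y = n(MgCO3).
Titrant: 2x + 2y = 0.01768;  mass: 100.09x + 84.31y = 0.8112
Solving, x = 4.171 × 10^-3 mol, y = 4.670 × 10^-3 mol
mass of CaCO3 = 4.171 × 10^-3 × 100.09 = 0.4175 g
% CaCO3 = 0.4175 / 0.8112 × 100 = 51.47 %

51.47 %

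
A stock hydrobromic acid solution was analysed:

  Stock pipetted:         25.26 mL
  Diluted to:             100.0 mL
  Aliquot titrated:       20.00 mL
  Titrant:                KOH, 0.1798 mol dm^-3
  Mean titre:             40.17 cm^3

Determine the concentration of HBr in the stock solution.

1.430 mol/L

HBr + KOH → KBr + H2O
n(KOH) = 0.04017 × 0.1798 = 7.223 × 10^-3 mol
n(HBr) in the aliquot = 7.223 × 10^-3 mol (1:1 ratio)
[HBr]_dilute = 7.223 × 10^-3 / 0.02000 = 0.3611 mol/L
Dilution factor = 100.0 / 25.26 = 3.959
[HBr]_stock = 0.3611 × 3.959 = 1.430 mol/L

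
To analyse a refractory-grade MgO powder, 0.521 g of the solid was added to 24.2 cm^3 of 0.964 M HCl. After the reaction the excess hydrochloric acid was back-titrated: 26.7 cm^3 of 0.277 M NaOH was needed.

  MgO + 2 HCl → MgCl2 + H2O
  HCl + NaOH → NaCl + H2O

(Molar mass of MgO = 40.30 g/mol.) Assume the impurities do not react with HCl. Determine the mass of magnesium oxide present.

n(HCl) added = 0.0242 × 0.964 = 0.0233 mol
n(NaOH) used in back-titration = 0.0267 × 0.277 = 7.40 × 10^-3 mol
n(HCl) left over = 7.40 × 10^-3 mol (1:1 ratio)
n(HCl) consumed by analyte = 0.0233 − 7.40 × 10^-3 = 0.0159 mol
From the 1:2 ratio, n(MgO) = 1/2 × 0.0159 = 7.97 × 10^-3 mol
mass of MgO = 7.97 × 10^-3 × 40.30 = 0.321 g

0.321 g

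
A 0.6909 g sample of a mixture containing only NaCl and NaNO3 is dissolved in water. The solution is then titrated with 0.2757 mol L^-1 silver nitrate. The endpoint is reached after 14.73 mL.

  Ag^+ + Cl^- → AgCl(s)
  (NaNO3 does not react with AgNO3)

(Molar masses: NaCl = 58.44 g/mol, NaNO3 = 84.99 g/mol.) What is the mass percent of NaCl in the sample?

n(AgNO3) = 0.01473 × 0.2757 = 4.061 × 10^-3 mol
Let x = n(NaCl), y = n(NaNO3).
Titrant: 1x = 4.061 × 10^-3;  mass: 58.44x + 84.99y = 0.6909
Solving, x = 4.061 × 10^-3 mol, y = 5.337 × 10^-3 mol
mass of NaCl = 4.061 × 10^-3 × 58.44 = 0.2373 g
% NaCl = 0.2373 / 0.6909 × 100 = 34.35 %

34.35 %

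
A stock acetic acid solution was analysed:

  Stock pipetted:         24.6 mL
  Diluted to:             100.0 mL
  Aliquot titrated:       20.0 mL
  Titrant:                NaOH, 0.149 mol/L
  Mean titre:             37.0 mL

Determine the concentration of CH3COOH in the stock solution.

CH3COOH + NaOH → CH3COONa + H2O
n(NaOH) = 0.0370 × 0.149 = 5.51 × 10^-3 mol
n(CH3COOH) in the aliquot = 5.51 × 10^-3 mol (1:1 ratio)
[CH3COOH]_dilute = 5.51 × 10^-3 / 0.0200 = 0.276 mol/L
Dilution factor = 100.0 / 24.6 = 4.065
[CH3COOH]_stock = 0.276 × 4.065 = 1.12 mol/L

1.12 mol/L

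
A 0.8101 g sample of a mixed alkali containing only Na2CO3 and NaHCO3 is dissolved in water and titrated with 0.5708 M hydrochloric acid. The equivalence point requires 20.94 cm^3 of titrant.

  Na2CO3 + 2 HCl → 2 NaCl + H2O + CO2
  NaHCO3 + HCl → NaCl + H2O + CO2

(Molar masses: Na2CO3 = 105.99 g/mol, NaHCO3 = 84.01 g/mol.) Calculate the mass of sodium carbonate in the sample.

n(HCl) = 0.02094 × 0.5708 = 0.01195 mol
Let x = n(Na2CO3), y = n(NaHCO3).
Titrant: 2x + 1y = 0.01195;  mass: 105.99x + 84.01y = 0.8101
Solving, x = 3.128 × 10^-3 mol, y = 5.696 × 10^-3 mol
mass of Na2CO3 = 3.128 × 10^-3 × 105.99 = 0.3315 g

0.3315 g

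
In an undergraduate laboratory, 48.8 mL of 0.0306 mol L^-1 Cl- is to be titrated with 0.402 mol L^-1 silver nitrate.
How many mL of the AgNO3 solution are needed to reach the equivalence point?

3.71 mL

Ag^+ + Cl^- → AgCl(s)
n(Cl-) = 0.0488 L × 0.0306 mol/L = 1.49 × 10^-3 mol
n(AgNO3) = 1.49 × 10^-3 mol (1:1 stoichiometry)
V(AgNO3) = 1.49 × 10^-3 mol / 0.402 mol/L = 0.00371 L = 3.71 mL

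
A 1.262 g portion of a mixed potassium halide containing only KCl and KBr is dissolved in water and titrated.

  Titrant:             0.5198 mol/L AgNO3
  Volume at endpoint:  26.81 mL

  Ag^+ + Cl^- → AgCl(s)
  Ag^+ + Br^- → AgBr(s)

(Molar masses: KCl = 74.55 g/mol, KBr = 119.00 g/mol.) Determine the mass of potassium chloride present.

0.6648 g

n(AgNO3) = 0.02681 × 0.5198 = 0.01394 mol
Let x = n(KCl), y = n(KBr).
Titrant: 1x + 1y = 0.01394;  mass: 74.55x + 119.00y = 1.262
Solving, x = 8.917 × 10^-3 mol, y = 5.019 × 10^-3 mol
mass of KCl = 8.917 × 10^-3 × 74.55 = 0.6648 g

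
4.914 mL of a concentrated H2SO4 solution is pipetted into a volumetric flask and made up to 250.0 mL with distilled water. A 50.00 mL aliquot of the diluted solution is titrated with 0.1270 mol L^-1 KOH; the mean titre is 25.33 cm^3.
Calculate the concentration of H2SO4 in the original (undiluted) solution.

1.637 mol/L

H2SO4 + 2 KOH → K2SO4 + 2 H2O
n(KOH) = 0.02533 × 0.1270 = 3.217 × 10^-3 mol
From the 1:2 ratio, n(H2SO4) in the aliquot = 1/2 × 3.217 × 10^-3 = 1.608 × 10^-3 mol
[H2SO4]_dilute = 1.608 × 10^-3 / 0.05000 = 0.03217 mol/L
Dilution factor = 250.0 / 4.914 = 50.88
[H2SO4]_stock = 0.03217 × 50.88 = 1.637 mol/L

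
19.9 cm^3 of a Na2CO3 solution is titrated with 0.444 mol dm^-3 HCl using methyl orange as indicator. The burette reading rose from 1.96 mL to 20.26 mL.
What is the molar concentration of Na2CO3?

Na2CO3 + 2 HCl → 2 NaCl + H2O + CO2
n(HCl) = 0.0183 L × 0.444 mol/L = 8.13 × 10^-3 mol
From the 1:2 mole ratio, n(Na2CO3) = 1/2 × 8.13 × 10^-3 = 4.06 × 10^-3 mol
[Na2CO3] = 4.06 × 10^-3 mol / 0.0199 L = 0.204 mol/L

0.204 mol/L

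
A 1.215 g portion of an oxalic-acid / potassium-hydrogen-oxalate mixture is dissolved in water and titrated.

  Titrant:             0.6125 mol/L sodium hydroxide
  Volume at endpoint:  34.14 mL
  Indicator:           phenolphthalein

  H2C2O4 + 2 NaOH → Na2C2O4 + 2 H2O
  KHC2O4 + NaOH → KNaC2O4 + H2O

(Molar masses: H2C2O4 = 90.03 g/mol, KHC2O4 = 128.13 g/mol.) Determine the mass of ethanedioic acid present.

0.7931 g

n(NaOH) = 0.03414 × 0.6125 = 0.02091 mol
Let x = n(H2C2O4), y = n(KHC2O4).
Titrant: 2x + 1y = 0.02091;  mass: 90.03x + 128.13y = 1.215
Solving, x = 8.809 × 10^-3 mol, y = 3.293 × 10^-3 mol
mass of H2C2O4 = 8.809 × 10^-3 × 90.03 = 0.7931 g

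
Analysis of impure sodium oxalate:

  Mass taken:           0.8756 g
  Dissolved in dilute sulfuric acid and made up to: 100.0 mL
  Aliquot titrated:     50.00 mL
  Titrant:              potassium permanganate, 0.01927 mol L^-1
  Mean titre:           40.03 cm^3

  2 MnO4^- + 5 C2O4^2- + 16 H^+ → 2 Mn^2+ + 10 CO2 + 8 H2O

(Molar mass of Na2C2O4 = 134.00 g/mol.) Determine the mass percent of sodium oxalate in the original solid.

n(KMnO4) per titration = 0.04003 × 0.01927 = 7.714 × 10^-4 mol
From the 5:2 ratio, n(Na2C2O4) in each aliquot = 5/2 × 7.714 × 10^-4 = 1.928 × 10^-3 mol
n(Na2C2O4) in the whole flask = 1.928 × 10^-3 × 100.0/50.00 = 3.857 × 10^-3 mol
mass of Na2C2O4 = 3.857 × 10^-3 × 134.00 = 0.5168 g
% Na2C2O4 = 0.5168 / 0.8756 × 100 = 59.03 %

59.03 %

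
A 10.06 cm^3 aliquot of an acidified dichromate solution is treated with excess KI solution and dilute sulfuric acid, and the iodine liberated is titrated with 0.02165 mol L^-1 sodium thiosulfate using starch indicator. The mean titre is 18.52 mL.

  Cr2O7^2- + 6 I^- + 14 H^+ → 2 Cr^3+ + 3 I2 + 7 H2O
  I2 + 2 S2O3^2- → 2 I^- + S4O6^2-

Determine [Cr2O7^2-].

0.006643 mol/L

n(S2O3^2-) = 0.01852 × 0.02165 = 4.010 × 10^-4 mol
n(I2) = n(S2O3^2-)/2 = 2.005 × 10^-4 mol
From the 1:3 ratio, n(Cr2O7^2-) in the aliquot = 1/3 × 2.005 × 10^-4 = 6.683 × 10^-5 mol
[Cr2O7^2-] = 6.683 × 10^-5 / 0.01006 = 0.006643 mol/L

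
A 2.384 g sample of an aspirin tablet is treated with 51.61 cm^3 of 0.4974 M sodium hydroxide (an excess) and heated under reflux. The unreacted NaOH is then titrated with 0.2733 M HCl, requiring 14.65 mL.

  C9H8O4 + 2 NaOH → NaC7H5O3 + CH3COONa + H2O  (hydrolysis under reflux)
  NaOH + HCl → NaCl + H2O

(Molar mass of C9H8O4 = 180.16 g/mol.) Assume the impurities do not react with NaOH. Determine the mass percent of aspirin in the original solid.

n(NaOH) added = 0.05161 × 0.4974 = 0.02567 mol
n(HCl) used in back-titration = 0.01465 × 0.2733 = 4.004 × 10^-3 mol
n(NaOH) left over = 4.004 × 10^-3 mol (1:1 ratio)
n(NaOH) consumed by analyte = 0.02567 − 4.004 × 10^-3 = 0.02167 mol
From the 1:2 ratio, n(C9H8O4) = 1/2 × 0.02167 = 0.01083 mol
mass of C9H8O4 = 0.01083 × 180.16 = 1.952 g
% C9H8O4 = 1.952 / 2.384 × 100 = 81.87 %

81.87 %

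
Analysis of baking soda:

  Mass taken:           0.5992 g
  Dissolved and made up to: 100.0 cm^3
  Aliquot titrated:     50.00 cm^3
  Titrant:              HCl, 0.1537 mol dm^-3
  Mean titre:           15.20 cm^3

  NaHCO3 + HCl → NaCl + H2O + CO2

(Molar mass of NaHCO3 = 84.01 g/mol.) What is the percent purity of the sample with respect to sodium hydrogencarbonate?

65.51 %

n(HCl) per titration = 0.01520 × 0.1537 = 2.336 × 10^-3 mol
n(NaHCO3) in each aliquot = 2.336 × 10^-3 mol (1:1 ratio)
n(NaHCO3) in the whole flask = 2.336 × 10^-3 × 100.0/50.00 = 4.672 × 10^-3 mol
mass of NaHCO3 = 4.672 × 10^-3 × 84.01 = 0.3925 g
% NaHCO3 = 0.3925 / 0.5992 × 100 = 65.51 %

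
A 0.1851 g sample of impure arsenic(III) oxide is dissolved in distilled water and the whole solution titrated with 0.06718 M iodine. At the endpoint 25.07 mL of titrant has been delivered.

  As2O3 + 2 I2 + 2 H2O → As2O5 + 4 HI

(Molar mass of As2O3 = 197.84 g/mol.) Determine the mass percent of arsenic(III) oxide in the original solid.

90.01 %

n(I2) = 0.02507 L × 0.06718 mol/L = 1.684 × 10^-3 mol
From the 1:2 ratio, n(As2O3) = 1/2 × 1.684 × 10^-3 = 8.421 × 10^-4 mol
mass of As2O3 = 8.421 × 10^-4 × 197.84 g/mol = 0.1666 g
% As2O3 = 0.1666 / 0.1851 × 100 = 90.01 %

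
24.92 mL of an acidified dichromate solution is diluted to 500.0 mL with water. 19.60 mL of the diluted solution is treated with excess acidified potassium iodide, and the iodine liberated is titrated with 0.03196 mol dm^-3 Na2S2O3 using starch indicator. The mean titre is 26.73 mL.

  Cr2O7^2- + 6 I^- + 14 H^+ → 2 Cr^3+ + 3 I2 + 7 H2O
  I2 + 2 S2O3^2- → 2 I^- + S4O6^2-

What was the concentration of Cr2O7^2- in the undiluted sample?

n(S2O3^2-) = 0.02673 × 0.03196 = 8.543 × 10^-4 mol
n(I2) = n(S2O3^2-)/2 = 4.271 × 10^-4 mol
From the 1:3 ratio, n(Cr2O7^2-) in the aliquot = 1/3 × 4.271 × 10^-4 = 1.424 × 10^-4 mol
[Cr2O7^2-]_dilute = 1.424 × 10^-4 / 0.01960 = 0.007264 mol/L
[Cr2O7^2-]_original = 0.007264 × 500.0/24.92 = 0.1458 mol/L

0.1458 mol/L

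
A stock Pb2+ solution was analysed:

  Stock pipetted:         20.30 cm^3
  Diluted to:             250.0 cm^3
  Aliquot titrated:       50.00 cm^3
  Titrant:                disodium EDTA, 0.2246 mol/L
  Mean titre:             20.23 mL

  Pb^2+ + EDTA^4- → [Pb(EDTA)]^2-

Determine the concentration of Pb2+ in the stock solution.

n(EDTA) = 0.02023 × 0.2246 = 4.544 × 10^-3 mol
n(Pb2+) in the aliquot = 4.544 × 10^-3 mol (1:1 ratio)
[Pb2+]_dilute = 4.544 × 10^-3 / 0.05000 = 0.09087 mol/L
Dilution factor = 250.0 / 20.30 = 12.32
[Pb2+]_stock = 0.09087 × 12.32 = 1.119 mol/L

1.119 mol/L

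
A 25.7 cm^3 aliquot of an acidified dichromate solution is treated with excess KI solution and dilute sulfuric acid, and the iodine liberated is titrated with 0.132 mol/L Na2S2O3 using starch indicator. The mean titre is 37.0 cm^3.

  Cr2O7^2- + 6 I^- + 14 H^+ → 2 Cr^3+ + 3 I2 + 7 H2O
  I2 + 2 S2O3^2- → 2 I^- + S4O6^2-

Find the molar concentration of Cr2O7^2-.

0.0317 mol/L

n(S2O3^2-) = 0.0370 × 0.132 = 4.88 × 10^-3 mol
n(I2) = n(S2O3^2-)/2 = 2.44 × 10^-3 mol
From the 1:3 ratio, n(Cr2O7^2-) in the aliquot = 1/3 × 2.44 × 10^-3 = 8.14 × 10^-4 mol
[Cr2O7^2-] = 8.14 × 10^-4 / 0.0257 = 0.0317 mol/L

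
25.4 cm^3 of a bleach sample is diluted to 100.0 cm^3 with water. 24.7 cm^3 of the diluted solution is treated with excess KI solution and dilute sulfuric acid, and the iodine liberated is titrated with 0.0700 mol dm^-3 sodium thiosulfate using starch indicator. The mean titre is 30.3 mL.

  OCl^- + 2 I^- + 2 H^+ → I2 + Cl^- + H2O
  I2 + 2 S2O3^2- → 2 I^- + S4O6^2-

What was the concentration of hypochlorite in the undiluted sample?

n(S2O3^2-) = 0.0303 × 0.0700 = 2.12 × 10^-3 mol
n(I2) = n(S2O3^2-)/2 = 1.06 × 10^-3 mol
n(OCl^-) in the aliquot = 1.06 × 10^-3 mol (1:1 ratio)
[OCl^-]_dilute = 1.06 × 10^-3 / 0.0247 = 0.0429 mol/L
[OCl^-]_original = 0.0429 × 100.0/25.4 = 0.169 mol/L

0.169 mol/L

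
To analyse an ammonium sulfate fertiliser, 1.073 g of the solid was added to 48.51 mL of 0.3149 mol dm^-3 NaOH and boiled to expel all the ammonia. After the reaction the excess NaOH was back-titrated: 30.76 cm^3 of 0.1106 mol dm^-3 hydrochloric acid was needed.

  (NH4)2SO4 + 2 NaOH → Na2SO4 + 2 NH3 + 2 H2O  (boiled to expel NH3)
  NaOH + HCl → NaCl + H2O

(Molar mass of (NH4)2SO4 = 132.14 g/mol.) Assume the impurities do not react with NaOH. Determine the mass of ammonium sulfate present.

n(NaOH) added = 0.04851 × 0.3149 = 0.01528 mol
n(HCl) used in back-titration = 0.03076 × 0.1106 = 3.402 × 10^-3 mol
n(NaOH) left over = 3.402 × 10^-3 mol (1:1 ratio)
n(NaOH) consumed by analyte = 0.01528 − 3.402 × 10^-3 = 0.01187 mol
From the 1:2 ratio, n((NH4)2SO4) = 1/2 × 0.01187 = 5.937 × 10^-3 mol
mass of (NH4)2SO4 = 5.937 × 10^-3 × 132.14 = 0.7845 g

0.7845 g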